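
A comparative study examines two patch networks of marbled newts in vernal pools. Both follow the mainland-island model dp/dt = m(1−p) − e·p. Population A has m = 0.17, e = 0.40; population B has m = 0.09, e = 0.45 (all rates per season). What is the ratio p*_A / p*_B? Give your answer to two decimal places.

1.79

A: p*_A = m/(m+e) = 0.17/0.5700 = 0.2982.
B: p*_B = 0.09/0.5400 = 0.1667.
p*_A / p*_B = 0.2982/0.1667 = 1.7895.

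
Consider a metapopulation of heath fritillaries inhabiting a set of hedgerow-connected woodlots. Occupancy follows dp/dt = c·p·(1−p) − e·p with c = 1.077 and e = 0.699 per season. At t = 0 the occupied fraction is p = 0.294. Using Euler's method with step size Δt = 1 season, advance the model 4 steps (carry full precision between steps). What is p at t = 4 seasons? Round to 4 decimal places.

0.3402

Update rule: p ← p + [c·p·(1−p) − e·p]·Δt with Δt = 1.
t = 1: p = 0.29400 + (+0.01804) = 0.31204
t = 2: p = 0.31204 + (+0.01308) = 0.32513
t = 3: p = 0.32513 + (+0.00905) = 0.33418
t = 4: p = 0.33418 + (+0.00605) = 0.34022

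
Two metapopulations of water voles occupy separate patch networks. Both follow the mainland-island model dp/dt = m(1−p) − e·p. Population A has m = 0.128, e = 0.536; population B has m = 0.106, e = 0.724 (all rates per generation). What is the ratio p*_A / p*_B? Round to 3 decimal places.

1.509

A: p*_A = m/(m+e) = 0.128/0.6640 = 0.1928.
B: p*_B = 0.106/0.8300 = 0.1277.
p*_A / p*_B = 0.1928/0.1277 = 1.5094.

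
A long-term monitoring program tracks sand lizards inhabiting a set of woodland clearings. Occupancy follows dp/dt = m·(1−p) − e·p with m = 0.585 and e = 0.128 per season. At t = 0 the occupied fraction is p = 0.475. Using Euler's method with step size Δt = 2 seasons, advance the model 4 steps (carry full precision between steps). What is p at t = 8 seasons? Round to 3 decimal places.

Update rule: p ← p + [m·(1−p) − e·p]·Δt with Δt = 2.
t = 2: p = 0.47500 + (+0.49265) = 0.96765
t = 4: p = 0.96765 + (-0.20987) = 0.75778
t = 6: p = 0.75778 + (+0.08940) = 0.84719
t = 8: p = 0.84719 + (-0.03809) = 0.80910

0.809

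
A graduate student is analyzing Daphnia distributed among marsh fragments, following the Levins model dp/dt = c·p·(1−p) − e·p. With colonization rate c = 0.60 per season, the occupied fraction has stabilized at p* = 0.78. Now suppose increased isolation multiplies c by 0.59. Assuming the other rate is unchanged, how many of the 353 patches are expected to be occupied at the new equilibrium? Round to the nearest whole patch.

Balance c(1−p*) = e gives e = 0.60×(1 − 0.78000) = 0.13200.
New p* = 1 − e/c = 1 − 0.13200/0.35400 = 0.62712.
Expected occupied = 353 × 0.62712 = 221.37 ≈ 221.

221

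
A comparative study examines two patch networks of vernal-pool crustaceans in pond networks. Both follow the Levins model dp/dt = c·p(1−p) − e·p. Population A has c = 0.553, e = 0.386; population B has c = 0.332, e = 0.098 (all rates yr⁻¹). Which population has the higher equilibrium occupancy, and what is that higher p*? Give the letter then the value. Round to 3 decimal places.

A: p*_A = 1 − 0.386/0.553 = 0.3020.
B: p*_B = 1 − 0.098/0.332 = 0.7048.
B is higher at 0.7048.

B, 0.705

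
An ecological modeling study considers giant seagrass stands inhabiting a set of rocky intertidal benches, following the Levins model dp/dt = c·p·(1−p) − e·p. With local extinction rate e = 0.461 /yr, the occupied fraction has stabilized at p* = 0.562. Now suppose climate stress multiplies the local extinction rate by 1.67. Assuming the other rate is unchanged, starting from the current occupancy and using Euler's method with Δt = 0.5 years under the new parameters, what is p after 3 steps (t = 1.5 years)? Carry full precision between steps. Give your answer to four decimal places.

Balance c(1−p*) = e gives c = e/(1 − 0.56200) = 0.461/0.43800 = 1.05251.
Starting from p₀ = 0.56200; update p ← p + (dp/dt)·Δt with the new parameters.
step 1: Δp = -0.08679, p = 0.47521
step 2: Δp = -0.05168, p = 0.42352
step 3: Δp = -0.03454, p = 0.38898

0.3890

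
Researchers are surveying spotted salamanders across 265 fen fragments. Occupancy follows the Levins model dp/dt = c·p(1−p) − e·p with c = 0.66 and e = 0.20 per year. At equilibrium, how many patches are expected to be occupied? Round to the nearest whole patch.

185

p* = 1 − e/c = 1 − 0.20/0.66 = 0.6970.
Expected occupied patches = N × p* = 265 × 0.6970 = 184.70 ≈ 185.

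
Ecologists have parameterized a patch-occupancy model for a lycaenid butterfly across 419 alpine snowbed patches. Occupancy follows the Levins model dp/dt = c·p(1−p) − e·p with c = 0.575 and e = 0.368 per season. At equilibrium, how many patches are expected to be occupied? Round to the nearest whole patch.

151

p* = 1 − e/c = 1 − 0.368/0.575 = 0.3600.
Expected occupied patches = N × p* = 419 × 0.3600 = 150.84 ≈ 151.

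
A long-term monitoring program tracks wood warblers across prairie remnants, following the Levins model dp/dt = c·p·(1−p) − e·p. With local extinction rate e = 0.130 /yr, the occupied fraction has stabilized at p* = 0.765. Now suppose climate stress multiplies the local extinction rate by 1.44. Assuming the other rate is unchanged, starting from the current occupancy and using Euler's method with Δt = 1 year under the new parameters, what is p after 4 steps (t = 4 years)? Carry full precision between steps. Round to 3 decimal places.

Balance c(1−p*) = e gives c = e/(1 − 0.76500) = 0.130/0.23500 = 0.55319.
Starting from p₀ = 0.76500; update p ← p + (dp/dt)·Δt with the new parameters.
t = 1: p = 0.76500 + (-0.04376) = 0.72124
t = 2: p = 0.72124 + (-0.02380) = 0.69745
t = 3: p = 0.69745 + (-0.01383) = 0.68362
t = 4: p = 0.68362 + (-0.00833) = 0.67529

0.675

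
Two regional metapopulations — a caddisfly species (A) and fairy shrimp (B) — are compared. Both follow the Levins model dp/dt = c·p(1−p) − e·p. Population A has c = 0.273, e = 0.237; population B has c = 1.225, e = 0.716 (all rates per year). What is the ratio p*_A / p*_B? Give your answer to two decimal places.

0.32

A: p*_A = 1 − 0.237/0.273 = 0.1319.
B: p*_B = 1 − 0.716/1.225 = 0.4155.
p*_A / p*_B = 0.1319/0.4155 = 0.3174.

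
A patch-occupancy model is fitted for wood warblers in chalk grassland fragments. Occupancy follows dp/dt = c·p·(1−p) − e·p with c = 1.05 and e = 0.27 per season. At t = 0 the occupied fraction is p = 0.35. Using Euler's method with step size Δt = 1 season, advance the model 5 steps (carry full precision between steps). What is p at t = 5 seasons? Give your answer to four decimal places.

0.7403

Update rule: p ← p + [c·p·(1−p) − e·p]·Δt with Δt = 1.
step 1: Δp = +0.14438, p = 0.49438
step 2: Δp = +0.12899, p = 0.62336
step 3: Δp = +0.07821, p = 0.70157
step 4: Δp = +0.03041, p = 0.73199
step 5: Δp = +0.00836, p = 0.74034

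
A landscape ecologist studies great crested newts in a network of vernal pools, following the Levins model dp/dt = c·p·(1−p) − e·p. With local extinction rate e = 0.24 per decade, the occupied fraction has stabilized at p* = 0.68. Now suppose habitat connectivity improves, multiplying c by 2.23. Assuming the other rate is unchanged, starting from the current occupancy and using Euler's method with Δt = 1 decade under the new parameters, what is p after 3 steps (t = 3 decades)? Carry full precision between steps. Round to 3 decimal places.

Balance c(1−p*) = e gives c = e/(1 − 0.68000) = 0.24/0.32000 = 0.75000.
Starting from p₀ = 0.68000; update p ← p + (dp/dt)·Δt with the new parameters.
  1  |  dp/dt·Δt = +0.200736  |  p_1 = 0.880736
  2  |  dp/dt·Δt = -0.035697  |  p_2 = 0.845039
  3  |  dp/dt·Δt = +0.016201  |  p_3 = 0.861240

0.861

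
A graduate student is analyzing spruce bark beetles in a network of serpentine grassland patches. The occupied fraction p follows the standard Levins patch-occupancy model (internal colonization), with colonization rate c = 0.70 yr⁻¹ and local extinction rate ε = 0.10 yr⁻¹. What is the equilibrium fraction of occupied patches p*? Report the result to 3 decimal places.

0.857

At equilibrium, colonization balances extinction: c·p*·(1−p*) = ε·p*.
So p* = 1 − ε/c = 1 − 0.10/0.70 = 1 − 0.1429 = 0.8571.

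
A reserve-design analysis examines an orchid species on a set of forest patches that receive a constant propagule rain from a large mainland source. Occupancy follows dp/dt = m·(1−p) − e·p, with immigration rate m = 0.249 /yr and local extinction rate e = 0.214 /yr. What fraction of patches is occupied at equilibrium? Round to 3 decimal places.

0.538

Setting dp/dt = 0: m − m·p* = e·p*, so m = (m+e)·p*.
p* = m/(m+e) = 0.249/(0.249+0.214) = 0.249/0.4630 = 0.5378.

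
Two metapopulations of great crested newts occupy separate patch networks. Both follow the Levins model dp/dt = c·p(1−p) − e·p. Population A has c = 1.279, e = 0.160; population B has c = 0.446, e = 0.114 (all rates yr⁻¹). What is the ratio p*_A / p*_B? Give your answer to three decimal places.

1.175

A: p*_A = 1 − 0.160/1.279 = 0.8749.
B: p*_B = 1 − 0.114/0.446 = 0.7444.
p*_A / p*_B = 0.8749/0.7444 = 1.1753.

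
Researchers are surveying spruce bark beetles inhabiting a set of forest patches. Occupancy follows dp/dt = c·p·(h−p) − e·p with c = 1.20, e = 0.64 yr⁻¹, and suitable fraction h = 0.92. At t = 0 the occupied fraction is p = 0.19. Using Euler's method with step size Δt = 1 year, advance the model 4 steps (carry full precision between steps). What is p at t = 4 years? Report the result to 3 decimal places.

Update rule: p ← p + [c·p·(h−p) − e·p]·Δt with Δt = 1.
step 1: Δp = +0.04484, p = 0.23484
step 2: Δp = +0.04279, p = 0.27763
step 3: Δp = +0.03633, p = 0.31395
step 4: Δp = +0.02739, p = 0.34135

0.341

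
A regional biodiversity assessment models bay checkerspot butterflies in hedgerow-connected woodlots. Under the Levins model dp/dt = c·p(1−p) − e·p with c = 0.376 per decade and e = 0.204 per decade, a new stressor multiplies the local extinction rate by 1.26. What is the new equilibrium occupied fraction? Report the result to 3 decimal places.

0.316

Before: p* = 1 − 0.204/0.376 = 0.4574.
After the change, c = 0.376, e = 0.25704, so p* = 1 − 0.25704/0.376 = 0.3164.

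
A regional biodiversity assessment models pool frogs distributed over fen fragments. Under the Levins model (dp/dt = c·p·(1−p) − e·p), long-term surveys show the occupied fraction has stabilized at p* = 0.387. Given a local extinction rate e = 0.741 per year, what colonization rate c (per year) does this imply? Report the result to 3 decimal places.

1.209

At equilibrium c(1−p*) = e, so c = e/(1−p*).
c = 0.741/(1 − 0.387) = 0.741/0.6130 = 1.2088.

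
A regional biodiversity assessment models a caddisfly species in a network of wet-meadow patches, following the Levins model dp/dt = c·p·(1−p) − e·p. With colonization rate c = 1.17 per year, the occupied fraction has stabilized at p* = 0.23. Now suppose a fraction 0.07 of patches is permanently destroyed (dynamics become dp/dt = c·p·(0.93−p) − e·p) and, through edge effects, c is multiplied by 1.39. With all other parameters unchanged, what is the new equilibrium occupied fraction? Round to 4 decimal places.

Balance c(1−p*) = e gives e = 1.17×(1 − 0.23000) = 0.90090.
New p* = 0.93 − e/c = 0.93 − 0.90090/1.62630 = 0.37604.

0.3760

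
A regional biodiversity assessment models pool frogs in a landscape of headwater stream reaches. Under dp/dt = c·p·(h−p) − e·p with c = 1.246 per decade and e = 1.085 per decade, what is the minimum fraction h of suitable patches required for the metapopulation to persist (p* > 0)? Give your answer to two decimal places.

0.87

p* = h − e/c is positive only when h > e/c.
h_min = e/c = 1.085/1.246 = 0.8708.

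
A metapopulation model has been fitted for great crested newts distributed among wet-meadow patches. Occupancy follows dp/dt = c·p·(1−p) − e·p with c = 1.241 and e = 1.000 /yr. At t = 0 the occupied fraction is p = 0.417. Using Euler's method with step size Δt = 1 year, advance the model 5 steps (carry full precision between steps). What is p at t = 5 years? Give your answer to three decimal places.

Update rule: p ← p + [c·p·(1−p) − e·p]·Δt with Δt = 1.
p: 0.41700 → 0.30170  (Δp = -0.11530)
p: 0.30170 → 0.26145  (Δp = -0.04025)
p: 0.26145 → 0.23963  (Δp = -0.02182)
p: 0.23963 → 0.22612  (Δp = -0.01351)
p: 0.22612 → 0.21716  (Δp = -0.00896)

0.217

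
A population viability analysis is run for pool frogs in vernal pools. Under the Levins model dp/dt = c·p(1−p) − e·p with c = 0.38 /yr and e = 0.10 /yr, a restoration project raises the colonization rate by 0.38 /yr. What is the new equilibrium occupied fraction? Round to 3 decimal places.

0.868

Before: p* = 1 − 0.10/0.38 = 0.7368.
After the change, c = 0.76, e = 0.1, so p* = 1 − 0.1/0.76 = 0.8684.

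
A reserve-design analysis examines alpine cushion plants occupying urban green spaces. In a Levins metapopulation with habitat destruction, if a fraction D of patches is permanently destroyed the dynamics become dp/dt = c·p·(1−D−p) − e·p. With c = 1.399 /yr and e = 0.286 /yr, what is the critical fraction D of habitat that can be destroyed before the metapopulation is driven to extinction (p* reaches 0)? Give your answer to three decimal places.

The nontrivial equilibrium is p* = (1−D) − e/c; extinction occurs when this hits zero.
So D_crit = 1 − e/c = 1 − 0.286/1.399 = 1 − 0.2044 = 0.7956.
This equals the undisturbed p*, a classic result of Lande's extension.

0.796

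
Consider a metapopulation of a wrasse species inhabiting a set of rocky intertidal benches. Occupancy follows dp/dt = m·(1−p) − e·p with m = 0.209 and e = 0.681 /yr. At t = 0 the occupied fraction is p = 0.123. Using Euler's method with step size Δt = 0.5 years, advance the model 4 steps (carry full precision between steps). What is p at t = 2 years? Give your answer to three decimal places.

0.224

Update rule: p ← p + [m·(1−p) − e·p]·Δt with Δt = 0.5.
p: 0.12300 → 0.17277  (Δp = +0.04976)
p: 0.17277 → 0.20038  (Δp = +0.02762)
p: 0.20038 → 0.21571  (Δp = +0.01533)
p: 0.21571 → 0.22422  (Δp = +0.00851)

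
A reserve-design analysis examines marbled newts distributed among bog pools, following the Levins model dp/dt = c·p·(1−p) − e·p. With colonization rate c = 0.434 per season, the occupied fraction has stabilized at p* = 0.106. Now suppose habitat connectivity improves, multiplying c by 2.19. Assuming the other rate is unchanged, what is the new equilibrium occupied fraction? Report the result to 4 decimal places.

Balance c(1−p*) = e gives e = 0.434×(1 − 0.10600) = 0.38800.
New p* = 1 − e/c = 1 − 0.38800/0.95046 = 0.59178.

0.5918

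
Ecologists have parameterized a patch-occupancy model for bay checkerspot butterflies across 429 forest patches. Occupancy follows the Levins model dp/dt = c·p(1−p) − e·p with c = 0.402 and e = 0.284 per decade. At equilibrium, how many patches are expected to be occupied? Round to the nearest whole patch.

126

p* = 1 − e/c = 1 − 0.284/0.402 = 0.2935.
Expected occupied patches = N × p* = 429 × 0.2935 = 125.93 ≈ 126.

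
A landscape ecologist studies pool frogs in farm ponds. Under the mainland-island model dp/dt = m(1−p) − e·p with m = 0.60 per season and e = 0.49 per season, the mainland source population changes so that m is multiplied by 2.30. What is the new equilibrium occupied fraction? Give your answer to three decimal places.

0.738

Before: p* = 0.60/(0.60+0.49) = 0.5505.
After: m = 1.38, e = 0.49; p* = 1.38/1.8700 = 0.7380.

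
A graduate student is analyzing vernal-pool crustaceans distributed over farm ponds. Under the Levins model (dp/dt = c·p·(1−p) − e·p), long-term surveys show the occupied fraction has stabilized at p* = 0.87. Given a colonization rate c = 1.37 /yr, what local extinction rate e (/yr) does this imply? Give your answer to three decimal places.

At equilibrium c(1−p*) = e.
e = 1.37 × (1 − 0.87) = 1.37 × 0.1300 = 0.1781.

0.178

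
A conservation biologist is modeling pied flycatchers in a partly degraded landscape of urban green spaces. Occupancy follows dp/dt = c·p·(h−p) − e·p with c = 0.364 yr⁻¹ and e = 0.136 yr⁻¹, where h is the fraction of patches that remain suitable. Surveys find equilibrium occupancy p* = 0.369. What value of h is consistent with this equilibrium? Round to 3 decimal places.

0.743

At equilibrium c(h−p*) = e, so h = p* + e/c.
h = 0.369 + 0.136/0.364 = 0.369 + 0.3736 = 0.7426.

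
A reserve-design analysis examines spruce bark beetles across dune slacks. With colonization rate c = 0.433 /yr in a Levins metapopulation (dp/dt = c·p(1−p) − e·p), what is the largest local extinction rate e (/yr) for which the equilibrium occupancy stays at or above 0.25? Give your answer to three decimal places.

0.325

1 − e/c ≥ 0.25 ⇒ e ≤ c(1 − 0.25) = 0.433 × 0.7500.
e_max = 0.3247.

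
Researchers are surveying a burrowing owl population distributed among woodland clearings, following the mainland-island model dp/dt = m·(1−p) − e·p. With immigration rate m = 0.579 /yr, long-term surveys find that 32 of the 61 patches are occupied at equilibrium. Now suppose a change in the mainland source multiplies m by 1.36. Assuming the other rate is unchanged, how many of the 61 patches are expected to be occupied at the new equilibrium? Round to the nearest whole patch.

Observed p* = 32/61 = 0.52459.
Balance m(1−p*) = e·p* gives e = m(1−p*)/p* = 0.579×0.47541/0.52459 = 0.52472.
New p* = m/(m+e) = 0.78744/(0.78744+0.52472) = 0.60011.
Expected occupied = 61 × 0.60011 = 36.61 ≈ 37.

37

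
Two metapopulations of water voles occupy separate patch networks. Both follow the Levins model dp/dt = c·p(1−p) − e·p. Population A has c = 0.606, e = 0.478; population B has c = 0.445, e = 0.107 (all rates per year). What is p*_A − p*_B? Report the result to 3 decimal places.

A: p*_A = 1 − 0.478/0.606 = 0.2112.
B: p*_B = 1 − 0.107/0.445 = 0.7596.
p*_A − p*_B = 0.2112 − 0.7596 = -0.5483.

-0.548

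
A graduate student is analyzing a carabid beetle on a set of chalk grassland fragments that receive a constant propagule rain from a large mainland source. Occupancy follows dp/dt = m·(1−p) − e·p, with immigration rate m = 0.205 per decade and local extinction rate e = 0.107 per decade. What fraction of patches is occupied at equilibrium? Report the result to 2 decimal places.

Setting dp/dt = 0: m − m·p* = e·p*, so m = (m+e)·p*.
p* = m/(m+e) = 0.205/(0.205+0.107) = 0.205/0.3120 = 0.6571.

0.66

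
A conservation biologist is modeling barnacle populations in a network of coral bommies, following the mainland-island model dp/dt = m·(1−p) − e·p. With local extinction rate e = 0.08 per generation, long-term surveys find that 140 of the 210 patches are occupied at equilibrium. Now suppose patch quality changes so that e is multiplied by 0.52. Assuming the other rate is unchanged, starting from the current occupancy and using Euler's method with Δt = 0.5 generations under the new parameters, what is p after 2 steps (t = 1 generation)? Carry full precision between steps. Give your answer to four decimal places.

Observed p* = 140/210 = 0.66667.
Balance m(1−p*) = e·p* gives m = e·p*/(1−p*) = 0.08×0.66667/0.33333 = 0.16000.
Starting from p₀ = 0.66667; update p ← p + (dp/dt)·Δt with the new parameters.
step 1: Δp = +0.01280, p = 0.67947
step 2: Δp = +0.01151, p = 0.69098

0.6910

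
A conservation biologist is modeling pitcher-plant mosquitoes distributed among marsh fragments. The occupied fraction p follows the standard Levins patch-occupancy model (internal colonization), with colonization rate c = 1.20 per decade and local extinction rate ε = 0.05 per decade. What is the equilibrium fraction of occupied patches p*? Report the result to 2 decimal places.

At equilibrium, colonization balances extinction: c·p*·(1−p*) = ε·p*.
So p* = 1 − ε/c = 1 − 0.05/1.20 = 1 − 0.0417 = 0.9583.

0.96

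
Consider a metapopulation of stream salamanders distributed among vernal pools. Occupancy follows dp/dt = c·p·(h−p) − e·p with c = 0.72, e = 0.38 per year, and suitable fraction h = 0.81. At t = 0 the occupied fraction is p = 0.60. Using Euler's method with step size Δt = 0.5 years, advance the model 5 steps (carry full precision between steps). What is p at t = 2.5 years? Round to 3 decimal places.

Update rule: p ← p + [c·p·(h−p) − e·p]·Δt with Δt = 0.5.
t = 0.5: p = 0.60000 + (-0.06864) = 0.53136
t = 1: p = 0.53136 + (-0.04766) = 0.48370
t = 1.5: p = 0.48370 + (-0.03508) = 0.44862
t = 2: p = 0.44862 + (-0.02687) = 0.42174
t = 2.5: p = 0.42174 + (-0.02118) = 0.40056

0.401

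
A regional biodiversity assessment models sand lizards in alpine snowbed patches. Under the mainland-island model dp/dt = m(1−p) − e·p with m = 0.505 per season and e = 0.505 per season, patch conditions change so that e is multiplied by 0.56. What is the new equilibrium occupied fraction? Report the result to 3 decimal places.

Before: p* = 0.505/(0.505+0.505) = 0.5000.
After: m = 0.505, e = 0.2828; p* = 0.505/0.7878 = 0.6410.

0.641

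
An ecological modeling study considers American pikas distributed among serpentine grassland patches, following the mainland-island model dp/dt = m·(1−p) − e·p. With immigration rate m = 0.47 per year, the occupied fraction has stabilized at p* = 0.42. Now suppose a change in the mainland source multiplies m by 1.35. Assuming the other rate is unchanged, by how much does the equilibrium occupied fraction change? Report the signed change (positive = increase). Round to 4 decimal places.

0.0743

Balance m(1−p*) = e·p* gives e = m(1−p*)/p* = 0.47×0.58000/0.42000 = 0.64905.
New p* = m/(m+e) = 0.63450/(0.63450+0.64905) = 0.49433.
Δp* = 0.49433 − 0.42000 = +0.07433.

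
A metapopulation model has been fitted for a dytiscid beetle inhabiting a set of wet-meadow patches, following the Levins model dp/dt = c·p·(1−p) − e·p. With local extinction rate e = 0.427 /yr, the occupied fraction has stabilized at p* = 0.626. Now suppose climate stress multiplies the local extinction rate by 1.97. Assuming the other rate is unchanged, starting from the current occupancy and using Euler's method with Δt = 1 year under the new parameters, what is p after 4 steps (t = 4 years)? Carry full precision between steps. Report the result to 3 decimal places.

0.288

Balance c(1−p*) = e gives c = e/(1 − 0.62600) = 0.427/0.37400 = 1.14171.
Starting from p₀ = 0.62600; update p ← p + (dp/dt)·Δt with the new parameters.
step 1: Δp = -0.25928, p = 0.36672
step 2: Δp = -0.04333, p = 0.32338
step 3: Δp = -0.02221, p = 0.30117
step 4: Δp = -0.01305, p = 0.28812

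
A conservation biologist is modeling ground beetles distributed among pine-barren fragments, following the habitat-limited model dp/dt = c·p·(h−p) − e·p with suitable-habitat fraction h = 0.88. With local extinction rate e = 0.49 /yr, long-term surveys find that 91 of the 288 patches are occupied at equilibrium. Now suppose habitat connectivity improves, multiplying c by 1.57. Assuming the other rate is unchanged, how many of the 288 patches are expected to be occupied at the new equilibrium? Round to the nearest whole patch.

150

Observed p* = 91/288 = 0.31597.
Balance c(h−p*) = e gives c = e/(0.88 − 0.31597) = 0.49/0.56403 = 0.86875.
New p* = 0.88 − e/c = 0.88 − 0.49000/1.36394 = 0.52075.
Expected occupied = 288 × 0.52075 = 149.98 ≈ 150.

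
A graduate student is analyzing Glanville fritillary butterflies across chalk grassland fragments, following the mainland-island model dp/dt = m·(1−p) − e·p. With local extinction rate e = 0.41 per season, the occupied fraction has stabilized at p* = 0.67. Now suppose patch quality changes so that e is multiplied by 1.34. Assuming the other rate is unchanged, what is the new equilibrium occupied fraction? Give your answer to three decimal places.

Balance m(1−p*) = e·p* gives m = e·p*/(1−p*) = 0.41×0.67000/0.33000 = 0.83242.
New p* = m/(m+e) = 0.83242/(0.83242+0.54940) = 0.60241.

0.602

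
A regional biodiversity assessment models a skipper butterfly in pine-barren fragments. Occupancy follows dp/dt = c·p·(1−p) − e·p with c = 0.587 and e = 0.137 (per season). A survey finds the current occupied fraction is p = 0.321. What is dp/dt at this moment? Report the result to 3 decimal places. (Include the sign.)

Colonization term: c·p·(1−p) = 0.587×0.321×0.6790 = 0.12794.
Extinction term: e·p = 0.04398.
dp/dt = 0.12794 − 0.04398 = 0.08396.

0.084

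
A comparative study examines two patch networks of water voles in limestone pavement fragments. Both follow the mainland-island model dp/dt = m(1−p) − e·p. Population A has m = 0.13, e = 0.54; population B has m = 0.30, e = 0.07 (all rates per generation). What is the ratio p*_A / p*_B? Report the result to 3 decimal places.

A: p*_A = m/(m+e) = 0.13/0.6700 = 0.1940.
B: p*_B = 0.30/0.3700 = 0.8108.
p*_A / p*_B = 0.1940/0.8108 = 0.2393.

0.239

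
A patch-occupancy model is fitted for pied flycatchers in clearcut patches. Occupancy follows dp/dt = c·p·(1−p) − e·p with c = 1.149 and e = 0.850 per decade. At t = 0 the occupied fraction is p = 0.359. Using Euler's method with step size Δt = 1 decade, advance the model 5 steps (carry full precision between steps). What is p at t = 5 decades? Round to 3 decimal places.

Update rule: p ← p + [c·p·(1−p) − e·p]·Δt with Δt = 1.
step 1: Δp = -0.04074, p = 0.31826
step 2: Δp = -0.02122, p = 0.29704
step 3: Δp = -0.01256, p = 0.28447
step 4: Δp = -0.00793, p = 0.27655
step 5: Δp = -0.00519, p = 0.27136

0.271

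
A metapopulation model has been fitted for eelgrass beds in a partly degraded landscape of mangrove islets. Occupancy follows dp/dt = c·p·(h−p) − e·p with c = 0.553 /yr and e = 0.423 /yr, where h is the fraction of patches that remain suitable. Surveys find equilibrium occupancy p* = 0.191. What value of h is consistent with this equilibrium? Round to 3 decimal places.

At equilibrium c(h−p*) = e, so h = p* + e/c.
h = 0.191 + 0.423/0.553 = 0.191 + 0.7649 = 0.9559.

0.956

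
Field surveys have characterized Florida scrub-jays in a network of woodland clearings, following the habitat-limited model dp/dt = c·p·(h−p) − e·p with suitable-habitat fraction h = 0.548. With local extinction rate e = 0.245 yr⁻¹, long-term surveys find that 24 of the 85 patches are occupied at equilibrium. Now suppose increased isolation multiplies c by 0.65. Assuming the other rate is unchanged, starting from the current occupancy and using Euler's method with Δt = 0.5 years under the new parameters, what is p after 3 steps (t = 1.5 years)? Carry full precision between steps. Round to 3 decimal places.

Observed p* = 24/85 = 0.28235.
Balance c(h−p*) = e gives c = e/(0.548 − 0.28235) = 0.245/0.26565 = 0.92228.
Starting from p₀ = 0.28235; update p ← p + (dp/dt)·Δt with the new parameters.
  1  |  dp/dt·Δt = -0.012106  |  p_1 = 0.270247
  2  |  dp/dt·Δt = -0.010606  |  p_2 = 0.259641
  3  |  dp/dt·Δt = -0.009365  |  p_3 = 0.250276

0.250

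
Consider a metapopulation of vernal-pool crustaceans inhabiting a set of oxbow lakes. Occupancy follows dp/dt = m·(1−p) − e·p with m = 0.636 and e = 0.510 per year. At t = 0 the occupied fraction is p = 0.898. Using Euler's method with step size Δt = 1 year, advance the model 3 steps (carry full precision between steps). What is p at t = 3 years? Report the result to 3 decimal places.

Update rule: p ← p + [m·(1−p) − e·p]·Δt with Δt = 1.
p: 0.89800 → 0.50489  (Δp = -0.39311)
p: 0.50489 → 0.56229  (Δp = +0.05739)
p: 0.56229 → 0.55391  (Δp = -0.00838)

0.554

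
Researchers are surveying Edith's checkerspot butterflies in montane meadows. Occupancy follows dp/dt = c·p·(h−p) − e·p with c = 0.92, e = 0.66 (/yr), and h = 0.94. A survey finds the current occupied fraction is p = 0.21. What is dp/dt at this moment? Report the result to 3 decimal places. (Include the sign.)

0.002

Colonization term: c·p·(h−p) = 0.92×0.21×0.7300 = 0.14104.
Extinction term: e·p = 0.13860.
dp/dt = 0.14104 − 0.13860 = 0.00244.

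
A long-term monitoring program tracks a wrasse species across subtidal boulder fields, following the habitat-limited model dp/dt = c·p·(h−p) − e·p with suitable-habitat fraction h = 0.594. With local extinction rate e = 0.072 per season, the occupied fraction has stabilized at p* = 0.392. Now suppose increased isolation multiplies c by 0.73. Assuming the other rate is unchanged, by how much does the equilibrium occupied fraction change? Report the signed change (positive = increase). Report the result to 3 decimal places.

-0.075

Balance c(h−p*) = e gives c = e/(0.594 − 0.39200) = 0.072/0.20200 = 0.35644.
New p* = 0.594 − e/c = 0.594 − 0.07200/0.26020 = 0.31729.
Δp* = 0.31729 − 0.39200 = -0.07471.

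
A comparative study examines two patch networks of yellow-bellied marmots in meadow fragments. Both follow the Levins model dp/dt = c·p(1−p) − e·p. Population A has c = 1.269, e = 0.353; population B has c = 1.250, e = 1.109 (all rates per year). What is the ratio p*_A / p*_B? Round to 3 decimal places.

6.399

A: p*_A = 1 − 0.353/1.269 = 0.7218.
B: p*_B = 1 − 1.109/1.250 = 0.1128.
p*_A / p*_B = 0.7218/0.1128 = 6.3992.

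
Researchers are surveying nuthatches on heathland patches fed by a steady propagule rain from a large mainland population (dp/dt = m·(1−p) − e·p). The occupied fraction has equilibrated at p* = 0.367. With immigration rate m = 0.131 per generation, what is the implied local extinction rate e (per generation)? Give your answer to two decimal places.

At equilibrium m(1−p*) = e·p*, so e = m(1−p*)/p*.
e = 0.131 × 0.6330 / 0.367 = 0.2259.

0.23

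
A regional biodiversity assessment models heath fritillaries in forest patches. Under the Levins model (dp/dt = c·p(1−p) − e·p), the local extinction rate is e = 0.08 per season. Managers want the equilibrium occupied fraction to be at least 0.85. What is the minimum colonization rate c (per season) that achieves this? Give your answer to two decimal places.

0.53

p* = 1 − e/c ≥ 0.85 requires e/c ≤ 0.1500, i.e. c ≥ e/0.1500.
c_min = 0.08/0.1500 = 0.5333.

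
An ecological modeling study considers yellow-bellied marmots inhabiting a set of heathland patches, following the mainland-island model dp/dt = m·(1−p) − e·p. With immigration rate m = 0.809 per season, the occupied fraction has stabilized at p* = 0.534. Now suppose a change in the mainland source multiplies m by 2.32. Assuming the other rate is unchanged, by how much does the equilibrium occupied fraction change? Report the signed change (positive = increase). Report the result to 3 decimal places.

Balance m(1−p*) = e·p* gives e = m(1−p*)/p* = 0.809×0.46600/0.53400 = 0.70598.
New p* = m/(m+e) = 1.87688/(1.87688+0.70598) = 0.72667.
Δp* = 0.72667 − 0.53400 = +0.19267.

0.193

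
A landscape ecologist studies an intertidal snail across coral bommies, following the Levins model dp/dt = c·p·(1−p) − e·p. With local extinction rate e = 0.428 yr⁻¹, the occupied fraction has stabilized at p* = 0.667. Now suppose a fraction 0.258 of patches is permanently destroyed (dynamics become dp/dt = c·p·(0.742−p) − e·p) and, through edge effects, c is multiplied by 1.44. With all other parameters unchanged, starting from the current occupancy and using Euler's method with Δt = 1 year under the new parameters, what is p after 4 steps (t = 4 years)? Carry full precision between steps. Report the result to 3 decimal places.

0.511

Balance c(1−p*) = e gives c = e/(1 − 0.66700) = 0.428/0.33300 = 1.28529.
Starting from p₀ = 0.66700; update p ← p + (dp/dt)·Δt with the new parameters.
p: 0.66700 → 0.47411  (Δp = -0.19289)
p: 0.47411 → 0.50626  (Δp = +0.03215)
p: 0.50626 → 0.51047  (Δp = +0.00421)
p: 0.51047 → 0.51073  (Δp = +0.00027)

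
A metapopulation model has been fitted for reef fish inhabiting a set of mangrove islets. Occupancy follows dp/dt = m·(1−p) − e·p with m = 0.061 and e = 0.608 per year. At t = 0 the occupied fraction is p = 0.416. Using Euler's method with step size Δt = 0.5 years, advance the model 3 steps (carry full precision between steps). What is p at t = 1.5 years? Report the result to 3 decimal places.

Update rule: p ← p + [m·(1−p) − e·p]·Δt with Δt = 0.5.
  1  |  dp/dt·Δt = -0.108652  |  p_1 = 0.307348
  2  |  dp/dt·Δt = -0.072308  |  p_2 = 0.235040
  3  |  dp/dt·Δt = -0.048121  |  p_3 = 0.186919

0.187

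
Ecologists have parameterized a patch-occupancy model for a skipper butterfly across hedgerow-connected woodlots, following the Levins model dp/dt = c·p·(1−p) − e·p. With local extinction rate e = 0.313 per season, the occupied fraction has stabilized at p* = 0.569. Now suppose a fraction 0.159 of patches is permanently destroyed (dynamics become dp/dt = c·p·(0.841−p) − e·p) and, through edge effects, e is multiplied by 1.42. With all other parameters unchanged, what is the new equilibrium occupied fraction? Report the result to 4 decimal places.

0.2290

Balance c(1−p*) = e gives c = e/(1 − 0.56900) = 0.313/0.43100 = 0.72622.
New p* = 0.841 − e/c = 0.841 − 0.44446/0.72622 = 0.22898.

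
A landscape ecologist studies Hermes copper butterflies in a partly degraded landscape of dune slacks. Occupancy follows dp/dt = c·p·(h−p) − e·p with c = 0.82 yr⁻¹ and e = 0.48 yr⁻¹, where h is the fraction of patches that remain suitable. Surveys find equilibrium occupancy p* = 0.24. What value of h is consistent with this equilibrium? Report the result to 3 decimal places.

0.825

At equilibrium c(h−p*) = e, so h = p* + e/c.
h = 0.24 + 0.48/0.82 = 0.24 + 0.5854 = 0.8254.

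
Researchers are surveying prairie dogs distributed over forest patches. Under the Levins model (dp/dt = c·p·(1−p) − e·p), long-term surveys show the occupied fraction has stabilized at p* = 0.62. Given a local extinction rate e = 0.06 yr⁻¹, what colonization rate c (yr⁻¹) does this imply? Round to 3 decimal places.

At equilibrium c(1−p*) = e, so c = e/(1−p*).
c = 0.06/(1 − 0.62) = 0.06/0.3800 = 0.1579.

0.158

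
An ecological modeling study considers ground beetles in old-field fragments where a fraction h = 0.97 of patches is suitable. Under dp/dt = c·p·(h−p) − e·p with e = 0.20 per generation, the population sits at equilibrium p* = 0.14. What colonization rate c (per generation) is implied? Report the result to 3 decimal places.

0.241

At equilibrium c(h−p*) = e, so c = e/(h−p*).
c = 0.20/(0.97 − 0.14) = 0.20/0.8300 = 0.2410.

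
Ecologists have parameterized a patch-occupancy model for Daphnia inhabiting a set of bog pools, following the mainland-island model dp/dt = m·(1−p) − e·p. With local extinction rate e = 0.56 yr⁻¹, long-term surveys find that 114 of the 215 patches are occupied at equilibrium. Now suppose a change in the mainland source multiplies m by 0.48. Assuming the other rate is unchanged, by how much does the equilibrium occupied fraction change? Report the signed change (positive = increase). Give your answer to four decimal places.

Observed p* = 114/215 = 0.53023.
Balance m(1−p*) = e·p* gives m = e·p*/(1−p*) = 0.56×0.53023/0.46977 = 0.63207.
New p* = m/(m+e) = 0.30339/(0.30339+0.56000) = 0.35139.
Δp* = 0.35139 − 0.53023 = -0.17884.

-0.1788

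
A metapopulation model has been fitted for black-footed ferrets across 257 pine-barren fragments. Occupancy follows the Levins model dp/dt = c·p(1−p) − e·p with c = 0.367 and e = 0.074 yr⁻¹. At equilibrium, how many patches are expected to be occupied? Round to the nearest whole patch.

205

p* = 1 − e/c = 1 − 0.074/0.367 = 0.7984.
Expected occupied patches = N × p* = 257 × 0.7984 = 205.18 ≈ 205.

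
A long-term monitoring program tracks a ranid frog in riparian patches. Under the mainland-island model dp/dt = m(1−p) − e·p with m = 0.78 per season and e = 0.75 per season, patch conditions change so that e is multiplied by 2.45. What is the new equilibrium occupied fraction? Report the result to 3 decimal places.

0.298

Before: p* = 0.78/(0.78+0.75) = 0.5098.
After: m = 0.78, e = 1.8375; p* = 0.78/2.6175 = 0.2980.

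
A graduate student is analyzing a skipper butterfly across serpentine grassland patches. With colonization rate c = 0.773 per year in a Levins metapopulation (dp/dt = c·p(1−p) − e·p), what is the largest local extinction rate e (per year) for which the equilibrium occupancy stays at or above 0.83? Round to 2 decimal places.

1 − e/c ≥ 0.83 ⇒ e ≤ c(1 − 0.83) = 0.773 × 0.1700.
e_max = 0.1314.

0.13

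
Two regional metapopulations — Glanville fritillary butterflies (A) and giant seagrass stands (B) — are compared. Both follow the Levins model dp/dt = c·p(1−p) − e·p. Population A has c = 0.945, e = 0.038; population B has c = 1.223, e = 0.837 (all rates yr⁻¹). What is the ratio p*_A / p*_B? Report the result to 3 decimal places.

3.041

A: p*_A = 1 − 0.038/0.945 = 0.9598.
B: p*_B = 1 − 0.837/1.223 = 0.3156.
p*_A / p*_B = 0.9598/0.3156 = 3.0410.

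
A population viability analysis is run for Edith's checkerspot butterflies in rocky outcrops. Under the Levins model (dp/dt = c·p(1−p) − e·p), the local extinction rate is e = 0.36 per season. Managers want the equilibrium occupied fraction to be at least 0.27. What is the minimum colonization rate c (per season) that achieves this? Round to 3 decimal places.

0.493

p* = 1 − e/c ≥ 0.27 requires e/c ≤ 0.7300, i.e. c ≥ e/0.7300.
c_min = 0.36/0.7300 = 0.4932.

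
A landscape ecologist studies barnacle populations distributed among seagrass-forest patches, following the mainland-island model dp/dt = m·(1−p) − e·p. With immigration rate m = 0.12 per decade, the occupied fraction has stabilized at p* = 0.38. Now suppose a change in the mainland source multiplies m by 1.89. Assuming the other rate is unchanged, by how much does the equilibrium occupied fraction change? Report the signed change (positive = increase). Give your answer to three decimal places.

0.157

Balance m(1−p*) = e·p* gives e = m(1−p*)/p* = 0.12×0.62000/0.38000 = 0.19579.
New p* = m/(m+e) = 0.22680/(0.22680+0.19579) = 0.53669.
Δp* = 0.53669 − 0.38000 = +0.15669.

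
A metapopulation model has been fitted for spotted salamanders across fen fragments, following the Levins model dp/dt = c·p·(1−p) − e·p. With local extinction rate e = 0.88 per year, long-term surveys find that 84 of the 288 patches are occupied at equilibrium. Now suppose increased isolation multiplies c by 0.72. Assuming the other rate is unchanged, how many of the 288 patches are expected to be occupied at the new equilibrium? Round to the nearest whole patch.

5

Observed p* = 84/288 = 0.29167.
Balance c(1−p*) = e gives c = e/(1 − 0.29167) = 0.88/0.70833 = 1.24236.
New p* = 1 − e/c = 1 − 0.88000/0.89450 = 0.01621.
Expected occupied = 288 × 0.01621 = 4.67 ≈ 5.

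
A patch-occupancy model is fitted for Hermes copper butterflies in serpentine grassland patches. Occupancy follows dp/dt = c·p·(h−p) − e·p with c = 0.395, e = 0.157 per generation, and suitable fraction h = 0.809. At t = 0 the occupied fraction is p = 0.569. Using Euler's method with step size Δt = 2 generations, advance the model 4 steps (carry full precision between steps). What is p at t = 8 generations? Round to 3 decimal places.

0.433

Update rule: p ← p + [c·p·(h−p) − e·p]·Δt with Δt = 2.
t = 2: p = 0.56900 + (-0.07078) = 0.49822
t = 4: p = 0.49822 + (-0.03412) = 0.46410
t = 6: p = 0.46410 + (-0.01927) = 0.44483
t = 8: p = 0.44483 + (-0.01170) = 0.43313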